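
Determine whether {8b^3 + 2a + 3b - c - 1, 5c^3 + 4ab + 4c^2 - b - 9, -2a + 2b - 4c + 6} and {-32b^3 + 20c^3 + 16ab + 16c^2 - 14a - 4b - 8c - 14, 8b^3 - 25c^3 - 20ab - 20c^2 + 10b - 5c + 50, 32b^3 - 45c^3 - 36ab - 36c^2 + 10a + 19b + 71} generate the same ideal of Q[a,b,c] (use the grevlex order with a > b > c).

No, the ideals differ.

Equality of ideals is decidable: compute both reduced Gröbner bases (unique for the ordering) and check whether they agree.
Buchberger on the first generating set:
f_1 = 8b^3 + 2a + 3b - c - 1, LT = b^3.
f_2 = 5c^3 + 4ab + 4c^2 - b - 9, LT = c^3.
f_3 = -2a + 2b - 4c + 6, LT = a.

The S-polynomials (S(f_1,f_2), S(f_1,f_3), S(f_2,f_3)) all reduce to 0 modulo the current basis, so we have a Gröbner basis.
Inter-reduce: drop elements whose leading term is divisible by another's, tail-reduce, and make monic.
Reduced Gröbner basis: {b^3 + 5/8b - 5/8c + 5/8, c^3 + 4/5b^2 - 8/5bc + 4/5c^2 + 11/5b - 9/5, a - b + 2c - 3}.

Buchberger on the second generating set:
h_1 = -32b^3 + 20c^3 + 16ab + 16c^2 - 14a - 4b - 8c - 14, LT = b^3.
h_2 = 8b^3 - 25c^3 - 20ab - 20c^2 + 10b - 5c + 50, LT = b^3.
h_3 = 32b^3 - 45c^3 - 36ab - 36c^2 + 10a + 19b + 71, LT = b^3.

S(h_1,h_2): lcm = b^3. S = 5/2c^3 + 2ab + 2c^2 + 7/16a - 9/8b + 7/8c - 93/16.
  leading term c^3: no divisor's leading term divides it; move 5/2c^3 to the remainder.
  leading term ab: no divisor's leading term divides it; move 2ab to the remainder.
  leading term c^2: no divisor's leading term divides it; move 2c^2 to the remainder.
  leading term a: no divisor's leading term divides it; move 7/16a to the remainder.
  leading term b: no divisor's leading term divides it; move -9/8b to the remainder.
  leading term c: no divisor's leading term divides it; move 7/8c to the remainder.
  leading term 1: no divisor's leading term divides it; move -93/16 to the remainder.
  remainder 5/2c^3 + 2ab + 2c^2 + 7/16a - 9/8b + 7/8c - 93/16 ≠ 0; add k_4 = 5/2c^3 + 2ab + 2c^2 + 7/16a - 9/8b + 7/8c - 93/16 to the basis.

S(h_1,h_3): lcm = b^3. S = 25/32c^3 + 5/8ab + 5/8c^2 + 1/8a - 15/32b + 1/4c - 57/32.
  leading term c^3: subtract (5/16)·k_4 from 25/32c^3 + 5/8ab + 5/8c^2 + 1/8a - 15/32b + 1/4c - 57/32 → -3/256a - 15/128b - 3/128c + 9/256
  leading term a: no divisor's leading term divides it; move -3/256a to the remainder.
  leading term b: no divisor's leading term divides it; move -15/128b to the remainder.
  leading term c: no divisor's leading term divides it; move -3/128c to the remainder.
  leading term 1: no divisor's leading term divides it; move 9/256 to the remainder.
  remainder -3/256a - 15/128b - 3/128c + 9/256 ≠ 0; add k_5 = -3/256a - 15/128b - 3/128c + 9/256 to the basis.

The other S-polynomials (S(h_2,h_3), S(h_1,k_4), S(h_2,k_4), S(h_3,k_4), S(h_1,k_5), S(h_2,k_5), S(h_3,k_5), S(k_4,k_5)) all reduce to 0 modulo the current basis, so we have a Gröbner basis.
Inter-reduce: drop elements whose leading term is divisible by another's, tail-reduce, and make monic.
Reduced Gröbner basis: {b^3 - 45/8b - 5/8c + 5/8, c^3 - 8b^2 - 8/5bc + 4/5c^2 + 1/5b - 9/5, a + 10b + 2c - 3}.

These differ, so the ideals are not equal.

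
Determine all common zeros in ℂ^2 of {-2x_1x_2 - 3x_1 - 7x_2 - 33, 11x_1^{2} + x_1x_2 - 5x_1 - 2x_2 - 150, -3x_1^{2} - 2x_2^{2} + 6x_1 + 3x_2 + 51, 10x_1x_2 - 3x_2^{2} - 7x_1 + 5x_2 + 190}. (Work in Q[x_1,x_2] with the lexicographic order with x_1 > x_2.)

Compute a lex Gröbner basis by Buchberger's algorithm.
f_1 = -2x_1x_2 - 3x_1 - 7x_2 - 33, LT = x_1x_2.
f_2 = 11x_1^{2} + x_1x_2 - 5x_1 - 2x_2 - 150, LT = x_1^{2}.
f_3 = -3x_1^{2} + 6x_1 - 2x_2^{2} + 3x_2 + 51, LT = x_1^{2}.
f_4 = 10x_1x_2 - 7x_1 - 3x_2^{2} + 5x_2 + 190, LT = x_1x_2.

S(f_1,f_2): lcm = x_1^{2}x_2. S = \tfrac{3}{2}x_1^{2} - \tfrac{1}{11}x_1x_2^{2} + \tfrac{87}{22}x_1x_2 + \tfrac{33}{2}x_1 + \tfrac{2}{11}x_2^{2} + \tfrac{150}{11}x_2.
  leading term x_1^{2}: subtract (\tfrac{3}{22})·f_2 from \tfrac{3}{2}x_1^{2} - \tfrac{1}{11}x_1x_2^{2} + \tfrac{87}{22}x_1x_2 + \tfrac{33}{2}x_1 + \tfrac{2}{11}x_2^{2} + \tfrac{150}{11}x_2 → -\tfrac{1}{11}x_1x_2^{2} + \tfrac{42}{11}x_1x_2 + \tfrac{189}{11}x_1 + \tfrac{2}{11}x_2^{2} + \tfrac{153}{11}x_2 + \tfrac{225}{11}
  leading term x_1x_2^{2}: subtract (\tfrac{1}{22}x_2)·f_1 from -\tfrac{1}{11}x_1x_2^{2} + \tfrac{42}{11}x_1x_2 + \tfrac{189}{11}x_1 + \tfrac{2}{11}x_2^{2} + \tfrac{153}{11}x_2 + \tfrac{225}{11} → \tfrac{87}{22}x_1x_2 + \tfrac{189}{11}x_1 + \tfrac{1}{2}x_2^{2} + \tfrac{339}{22}x_2 + \tfrac{225}{11}
  leading term x_1x_2: subtract (-\tfrac{87}{44})·f_1 from \tfrac{87}{22}x_1x_2 + \tfrac{189}{11}x_1 + \tfrac{1}{2}x_2^{2} + \tfrac{339}{22}x_2 + \tfrac{225}{11} → \tfrac{45}{4}x_1 + \tfrac{1}{2}x_2^{2} + \tfrac{69}{44}x_2 - \tfrac{1971}{44}
  leading term x_1: no divisor's leading term divides it; move \tfrac{45}{4}x_1 to the remainder.
  leading term x_2^{2}: no divisor's leading term divides it; move \tfrac{1}{2}x_2^{2} to the remainder.
  leading term x_2: no divisor's leading term divides it; move \tfrac{69}{44}x_2 to the remainder.
  leading term 1: no divisor's leading term divides it; move -\tfrac{1971}{44} to the remainder.
  remainder \tfrac{45}{4}x_1 + \tfrac{1}{2}x_2^{2} + \tfrac{69}{44}x_2 - \tfrac{1971}{44} ≠ 0; add h_5 = \tfrac{45}{4}x_1 + \tfrac{1}{2}x_2^{2} + \tfrac{69}{44}x_2 - \tfrac{1971}{44} to the basis.

S(f_1,f_3): lcm = x_1^{2}x_2. S = \tfrac{3}{2}x_1^{2} + \tfrac{11}{2}x_1x_2 + \tfrac{33}{2}x_1 - \tfrac{2}{3}x_2^{3} + x_2^{2} + 17x_2.
  leading term x_1^{2}: subtract (\tfrac{3}{22})·f_2 from \tfrac{3}{2}x_1^{2} + \tfrac{11}{2}x_1x_2 + \tfrac{33}{2}x_1 - \tfrac{2}{3}x_2^{3} + x_2^{2} + 17x_2 → \tfrac{59}{11}x_1x_2 + \tfrac{189}{11}x_1 - \tfrac{2}{3}x_2^{3} + x_2^{2} + \tfrac{190}{11}x_2 + \tfrac{225}{11}
  leading term x_1x_2: subtract (-\tfrac{59}{22})·f_1 from \tfrac{59}{11}x_1x_2 + \tfrac{189}{11}x_1 - \tfrac{2}{3}x_2^{3} + x_2^{2} + \tfrac{190}{11}x_2 + \tfrac{225}{11} → \tfrac{201}{22}x_1 - \tfrac{2}{3}x_2^{3} + x_2^{2} - \tfrac{3}{2}x_2 - \tfrac{1497}{22}
  leading term x_1: subtract (\tfrac{134}{165})·h_5 from \tfrac{201}{22}x_1 - \tfrac{2}{3}x_2^{3} + x_2^{2} - \tfrac{3}{2}x_2 - \tfrac{1497}{22} → -\tfrac{2}{3}x_2^{3} + \tfrac{98}{165}x_2^{2} - \tfrac{1678}{605}x_2 - \tfrac{19158}{605}
  leading term x_2^{3}: no divisor's leading term divides it; move -\tfrac{2}{3}x_2^{3} to the remainder.
  leading term x_2^{2}: no divisor's leading term divides it; move \tfrac{98}{165}x_2^{2} to the remainder.
  leading term x_2: no divisor's leading term divides it; move -\tfrac{1678}{605}x_2 to the remainder.
  leading term 1: no divisor's leading term divides it; move -\tfrac{19158}{605} to the remainder.
  remainder -\tfrac{2}{3}x_2^{3} + \tfrac{98}{165}x_2^{2} - \tfrac{1678}{605}x_2 - \tfrac{19158}{605} ≠ 0; add h_6 = -\tfrac{2}{3}x_2^{3} + \tfrac{98}{165}x_2^{2} - \tfrac{1678}{605}x_2 - \tfrac{19158}{605} to the basis.

S(f_1,f_4): lcm = x_1x_2. S = \tfrac{11}{5}x_1 + \tfrac{3}{10}x_2^{2} + 3x_2 - \tfrac{5}{2}.
  leading term x_1: subtract (\tfrac{44}{225})·h_5 from \tfrac{11}{5}x_1 + \tfrac{3}{10}x_2^{2} + 3x_2 - \tfrac{5}{2} → \tfrac{91}{450}x_2^{2} + \tfrac{202}{75}x_2 + \tfrac{313}{50}
  leading term x_2^{2}: no divisor's leading term divides it; move \tfrac{91}{450}x_2^{2} to the remainder.
  leading term x_2: no divisor's leading term divides it; move \tfrac{202}{75}x_2 to the remainder.
  leading term 1: no divisor's leading term divides it; move \tfrac{313}{50} to the remainder.
  remainder \tfrac{91}{450}x_2^{2} + \tfrac{202}{75}x_2 + \tfrac{313}{50} ≠ 0; add h_7 = \tfrac{91}{450}x_2^{2} + \tfrac{202}{75}x_2 + \tfrac{313}{50} to the basis.

S(f_2,f_3): lcm = x_1^{2}. S = \tfrac{1}{11}x_1x_2 + \tfrac{17}{11}x_1 - \tfrac{2}{3}x_2^{2} + \tfrac{9}{11}x_2 + \tfrac{37}{11}.
  leading term x_1x_2: subtract (-\tfrac{1}{22})·f_1 from \tfrac{1}{11}x_1x_2 + \tfrac{17}{11}x_1 - \tfrac{2}{3}x_2^{2} + \tfrac{9}{11}x_2 + \tfrac{37}{11} → \tfrac{31}{22}x_1 - \tfrac{2}{3}x_2^{2} + \tfrac{1}{2}x_2 + \tfrac{41}{22}
  leading term x_1: subtract (\tfrac{62}{495})·h_5 from \tfrac{31}{22}x_1 - \tfrac{2}{3}x_2^{2} + \tfrac{1}{2}x_2 + \tfrac{41}{22} → -\tfrac{361}{495}x_2^{2} + \tfrac{551}{1815}x_2 + \tfrac{4522}{605}
  leading term x_2^{2}: subtract (-\tfrac{3610}{1001})·h_7 from -\tfrac{361}{495}x_2^{2} + \tfrac{551}{1815}x_2 + \tfrac{4522}{605} → \tfrac{110295}{11011}x_2 + \tfrac{330885}{11011}
  leading term x_2: no divisor's leading term divides it; move \tfrac{110295}{11011}x_2 to the remainder.
  leading term 1: no divisor's leading term divides it; move \tfrac{330885}{11011} to the remainder.
  remainder \tfrac{110295}{11011}x_2 + \tfrac{330885}{11011} ≠ 0; add h_8 = \tfrac{110295}{11011}x_2 + \tfrac{330885}{11011} to the basis.

The other S-polynomials (S(f_2,f_4), S(f_3,f_4), S(f_1,h_5), S(f_2,h_5), S(f_3,h_5), S(f_4,h_5), S(f_1,h_6), S(f_2,h_6), S(f_3,h_6), S(f_4,h_6), S(h_5,h_6), S(f_1,h_7), S(f_2,h_7), S(f_3,h_7), S(f_4,h_7), S(h_5,h_7), S(h_6,h_7), S(f_1,h_8), S(f_2,h_8), S(f_3,h_8), S(f_4,h_8), S(h_5,h_8), S(h_6,h_8), S(h_7,h_8)) all reduce to 0 modulo the current basis, so we have a Gröbner basis.
Inter-reduce: drop elements whose leading term is divisible by another's, tail-reduce, and make monic.
Reduced Gröbner basis: {x_1 - 4, x_2 + 3}.

The lex basis is triangular: the last element involves only x_2. Solving x_2 + 3 = 0 gives x_2 ∈ {-3}; substituting each value into the earlier elements determines the remaining variables.
  x_2 = -3: the earlier basis element becomes x_1 - 4 = 0, giving x_1 = 4 — point (4, -3).
Each listed point satisfies every original equation (direct substitution).
This is the nonlinear analogue of row-reducing a linear system.

{(4, -3)}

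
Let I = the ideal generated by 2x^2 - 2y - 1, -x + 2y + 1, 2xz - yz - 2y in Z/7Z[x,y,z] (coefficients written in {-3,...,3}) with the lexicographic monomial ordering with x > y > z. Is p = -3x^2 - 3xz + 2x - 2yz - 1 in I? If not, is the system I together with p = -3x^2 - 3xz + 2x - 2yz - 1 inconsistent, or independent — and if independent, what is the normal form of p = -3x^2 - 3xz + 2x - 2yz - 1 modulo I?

First compute the reduced Gröbner basis of I by Buchberger's algorithm.
f_1 = 2x^2 - 2y - 1, LT = x^2.
f_2 = -x + 2y + 1, LT = x.
f_3 = 2xz - yz - 2y, LT = xz.

S(f_1,f_2): lcm = x^2. S = 2xy + x - y + 3.
  leading term xy: subtract (-2y)·f_2 from 2xy + x - y + 3 → x - 3y^2 + y + 3
  leading term x: subtract (-1)·f_2 from x - 3y^2 + y + 3 → -3y^2 + 3y - 3
  leading term y^2: no divisor's leading term divides it; move -3y^2 to the remainder.
  leading term y: no divisor's leading term divides it; move 3y to the remainder.
  leading term 1: no divisor's leading term divides it; move -3 to the remainder.
  remainder -3y^2 + 3y - 3 ≠ 0; add h_4 = -3y^2 + 3y - 3 to the basis.

S(f_1,f_3): lcm = x^2z. S = -3xyz + xy - yz + 3z.
  leading term xyz: subtract (3yz)·f_2 from -3xyz + xy - yz + 3z → xy + y^2z + 3yz + 3z
  leading term xy: subtract (-y)·f_2 from xy + y^2z + 3yz + 3z → y^2z + 2y^2 + 3yz + y + 3z
  leading term y^2z: subtract (2z)·h_4 from y^2z + 2y^2 + 3yz + y + 3z → 2y^2 - 3yz + y + 2z
  leading term y^2: subtract (-3)·h_4 from 2y^2 - 3yz + y + 2z → -3yz + 3y + 2z - 2
  leading term yz: no divisor's leading term divides it; move -3yz to the remainder.
  leading term y: no divisor's leading term divides it; move 3y to the remainder.
  leading term z: no divisor's leading term divides it; move 2z to the remainder.
  leading term 1: no divisor's leading term divides it; move -2 to the remainder.
  remainder -3yz + 3y + 2z - 2 ≠ 0; add h_5 = -3yz + 3y + 2z - 2 to the basis.

S(f_2,f_3): lcm = xz. S = 2yz + y - z.
  leading term yz: subtract (-3)·h_5 from 2yz + y - z → 3y - 2z + 1
  leading term y: no divisor's leading term divides it; move 3y to the remainder.
  leading term z: no divisor's leading term divides it; move -2z to the remainder.
  leading term 1: no divisor's leading term divides it; move 1 to the remainder.
  remainder 3y - 2z + 1 ≠ 0; add h_6 = 3y - 2z + 1 to the basis.

S(h_5,h_6): lcm = yz. S = -y + 3z^2 - z + 3.
  leading term y: subtract (2)·h_6 from -y + 3z^2 - z + 3 → 3z^2 + 3z + 1
  leading term z^2: no divisor's leading term divides it; move 3z^2 to the remainder.
  leading term z: no divisor's leading term divides it; move 3z to the remainder.
  leading term 1: no divisor's leading term divides it; move 1 to the remainder.
  remainder 3z^2 + 3z + 1 ≠ 0; add h_7 = 3z^2 + 3z + 1 to the basis.

The other S-polynomials (S(f_1,h_4), S(f_2,h_4), S(f_3,h_4), S(f_1,h_5), S(f_2,h_5), S(f_3,h_5), S(h_4,h_5), S(f_1,h_6), S(f_2,h_6), S(f_3,h_6), S(h_4,h_6), S(f_1,h_7), S(f_2,h_7), S(f_3,h_7), S(h_4,h_7), S(h_5,h_7), S(h_6,h_7)) all reduce to 0 modulo the current basis, so we have a Gröbner basis.
Inter-reduce: drop elements whose leading term is divisible by another's, tail-reduce, and make monic.
Reduced Gröbner basis: {x + z + 2, y - 3z - 2, z^2 + z - 2}.
Label its elements g_1 = x + z + 2, g_2 = y - 3z - 2, g_3 = z^2 + z - 2.

Reduce p = -3x^2 - 3xz + 2x - 2yz - 1 modulo G:
  leading term x^2: subtract (-3x)·g_1 from -3x^2 - 3xz + 2x - 2yz - 1 → x - 2yz - 1
  leading term x: subtract (1)·g_1 from x - 2yz - 1 → -2yz - z - 3
  leading term yz: subtract (-2z)·g_2 from -2yz - z - 3 → z^2 + 2z - 3
  leading term z^2: subtract (1)·g_3 from z^2 + 2z - 3 → z - 1
  leading term z: no divisor's leading term divides it; move z to the remainder.
  leading term 1: no divisor's leading term divides it; move -1 to the remainder.
  normal form = z - 1.
The normal form is nonzero, so p ∉ I. Since p minus its normal form lies in I, I + (p) = I + (r) where r = z - 1; decide whether this ideal is the whole ring.
Run Buchberger on G together with r (pairs among the g_i already reduce to 0 since G is a Gröbner basis):
g_1 = x + z + 2, LT = x.
g_2 = y - 3z - 2, LT = y.
g_3 = z^2 + z - 2, LT = z^2.
r = z - 1, LT = z.

The S-polynomials (S(g_1,g_2), S(g_1,g_3), S(g_1,r), S(g_2,g_3), S(g_2,r), S(g_3,r)) all reduce to 0 modulo the current basis, so we have a Gröbner basis.
Inter-reduce: drop elements whose leading term is divisible by another's, tail-reduce, and make monic.
Reduced Gröbner basis: {x + 3, y + 2, z - 1}.
The reduced Gröbner basis of I + (p) is {x + 3, y + 2, z - 1} ≠ {1}, a proper ideal, so the enlarged system stays consistent: p is independent of I, with normal form z - 1.

-3x^2 - 3xz + 2x - 2yz - 1 is independent of I; its normal form modulo I is z - 1.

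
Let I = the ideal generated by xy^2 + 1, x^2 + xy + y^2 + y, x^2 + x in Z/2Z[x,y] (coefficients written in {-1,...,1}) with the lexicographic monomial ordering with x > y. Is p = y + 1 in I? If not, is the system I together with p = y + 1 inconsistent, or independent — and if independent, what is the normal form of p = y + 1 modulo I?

First compute the reduced Gröbner basis of I by Buchberger's algorithm.
f_1 = xy^2 + 1, LT = xy^2.
f_2 = x^2 + xy + y^2 + y, LT = x^2.
f_3 = x^2 + x, LT = x^2.

S(f_1,f_2): lcm = x^2y^2. S = xy^3 + x + y^4 + y^3.
  leading term xy^3: subtract (y)·f_1 from xy^3 + x + y^4 + y^3 → x + y^4 + y^3 + y
  leading term x: no divisor's leading term divides it; move x to the remainder.
  leading term y^4: no divisor's leading term divides it; move y^4 to the remainder.
  leading term y^3: no divisor's leading term divides it; move y^3 to the remainder.
  leading term y: no divisor's leading term divides it; move y to the remainder.
  remainder x + y^4 + y^3 + y ≠ 0; add h_4 = x + y^4 + y^3 + y to the basis.

S(f_1,f_3): lcm = x^2y^2. S = xy^2 + x.
  leading term xy^2: subtract (1)·f_1 from xy^2 + x → x + 1
  leading term x: subtract (1)·h_4 from x + 1 → y^4 + y^3 + y + 1
  leading term y^4: no divisor's leading term divides it; move y^4 to the remainder.
  leading term y^3: no divisor's leading term divides it; move y^3 to the remainder.
  leading term y: no divisor's leading term divides it; move y to the remainder.
  leading term 1: no divisor's leading term divides it; move 1 to the remainder.
  remainder y^4 + y^3 + y + 1 ≠ 0; add h_5 = y^4 + y^3 + y + 1 to the basis.

S(f_2,f_3): lcm = x^2. S = xy + x + y^2 + y.
  leading term xy: subtract (y)·h_4 from xy + x + y^2 + y → x + y^5 + y^4 + y
  leading term x: subtract (1)·h_4 from x + y^5 + y^4 + y → y^5 + y^3
  leading term y^5: subtract (y)·h_5 from y^5 + y^3 → y^4 + y^3 + y^2 + y
  leading term y^4: subtract (1)·h_5 from y^4 + y^3 + y^2 + y → y^2 + 1
  leading term y^2: no divisor's leading term divides it; move y^2 to the remainder.
  leading term 1: no divisor's leading term divides it; move 1 to the remainder.
  remainder y^2 + 1 ≠ 0; add h_6 = y^2 + 1 to the basis.

The other S-polynomials (S(f_1,h_4), S(f_2,h_4), S(f_3,h_4), S(f_1,h_5), S(f_2,h_5), S(f_3,h_5), S(h_4,h_5), S(f_1,h_6), S(f_2,h_6), S(f_3,h_6), S(h_4,h_6), S(h_5,h_6)) all reduce to 0 modulo the current basis, so we have a Gröbner basis.
Inter-reduce: drop elements whose leading term is divisible by another's, tail-reduce, and make monic.
Reduced Gröbner basis: {x + 1, y^2 + 1}.
Label its elements g_1 = x + 1, g_2 = y^2 + 1.

Reduce p = y + 1 modulo G:
  leading term y: no divisor's leading term divides it; move y to the remainder.
  leading term 1: no divisor's leading term divides it; move 1 to the remainder.
  normal form = y + 1.
The normal form is nonzero, so p ∉ I. Since p minus its normal form lies in I, I + (p) = I + (r) where r = y + 1; decide whether this ideal is the whole ring.
Run Buchberger on G together with r (pairs among the g_i already reduce to 0 since G is a Gröbner basis):
g_1 = x + 1, LT = x.
g_2 = y^2 + 1, LT = y^2.
r = y + 1, LT = y.

The S-polynomials (S(g_1,g_2), S(g_1,r), S(g_2,r)) all reduce to 0 modulo the current basis, so we have a Gröbner basis.
Inter-reduce: drop elements whose leading term is divisible by another's, tail-reduce, and make monic.
Reduced Gröbner basis: {x + 1, y + 1}.
The reduced Gröbner basis of I + (p) is {x + 1, y + 1} ≠ {1}, a proper ideal, so the enlarged system stays consistent: p is independent of I, with normal form y + 1.

The remainder on division by a Gröbner basis is unique — it is the normal form.

y + 1 is independent of I; its normal form modulo I is y + 1.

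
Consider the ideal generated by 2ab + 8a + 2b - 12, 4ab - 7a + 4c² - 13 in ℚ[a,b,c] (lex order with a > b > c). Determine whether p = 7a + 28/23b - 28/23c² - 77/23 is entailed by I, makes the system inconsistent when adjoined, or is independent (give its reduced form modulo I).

First compute the reduced Gröbner basis of I by Buchberger's algorithm.
f_1 = 2ab + 8a + 2b - 12, LT = ab.
f_2 = 4ab - 7a + 4c² - 13, LT = ab.

S(f_1,f_2): lcm = ab. S = 23/4a + b - c² - 11/4.
  leading term a: no divisor's leading term divides it; move 23/4a to the remainder.
  leading term b: no divisor's leading term divides it; move b to the remainder.
  leading term c²: no divisor's leading term divides it; move -c² to the remainder.
  leading term 1: no divisor's leading term divides it; move -11/4 to the remainder.
  remainder 23/4a + b - c² - 11/4 ≠ 0; add h_3 = 23/4a + b - c² - 11/4 to the basis.

S(f_1,h_3): lcm = ab. S = 4a - 4/23b² + 4/23bc² + 34/23b - 6.
  leading term a: subtract (16/23)·h_3 from 4a - 4/23b² + 4/23bc² + 34/23b - 6 → -4/23b² + 4/23bc² + 18/23b + 16/23c² - 94/23
  leading term b²: no divisor's leading term divides it; move -4/23b² to the remainder.
  leading term bc²: no divisor's leading term divides it; move 4/23bc² to the remainder.
  leading term b: no divisor's leading term divides it; move 18/23b to the remainder.
  leading term c²: no divisor's leading term divides it; move 16/23c² to the remainder.
  leading term 1: no divisor's leading term divides it; move -94/23 to the remainder.
  remainder -4/23b² + 4/23bc² + 18/23b + 16/23c² - 94/23 ≠ 0; add h_4 = -4/23b² + 4/23bc² + 18/23b + 16/23c² - 94/23 to the basis.

The other S-polynomials (S(f_2,h_3), S(f_1,h_4), S(f_2,h_4), S(h_3,h_4)) all reduce to 0 modulo the current basis, so we have a Gröbner basis.
Inter-reduce: drop elements whose leading term is divisible by another's, tail-reduce, and make monic.
Reduced Gröbner basis: {a + 4/23b - 4/23c² - 11/23, b² - bc² - 9/2b - 4c² + 47/2}.
Label its elements g_1 = a + 4/23b - 4/23c² - 11/23, g_2 = b² - bc² - 9/2b - 4c² + 47/2.

Reduce p = 7a + 28/23b - 28/23c² - 77/23 modulo G:
  leading term a: subtract (7)·g_1 from 7a + 28/23b - 28/23c² - 77/23 → 0
  normal form = 0.
Since the normal form is 0, p ∈ I.

7a + 28/23b - 28/23c² - 77/23 lies in I (it reduces to 0).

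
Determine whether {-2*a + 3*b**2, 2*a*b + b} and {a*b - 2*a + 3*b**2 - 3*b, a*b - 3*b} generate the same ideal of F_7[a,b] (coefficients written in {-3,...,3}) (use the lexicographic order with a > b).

Since reduced Gröbner bases are canonical representatives of ideals under a given ordering, it suffices to compute and compare them.
Buchberger on the first generating set:
f_1 = -2*a + 3*b**2, LT = a.
f_2 = 2*a*b + b, LT = a*b.

S(f_1,f_2): lcm = a*b. S = 2*b**3 + 3*b.
  leading term b**3: no divisor's leading term divides it; move 2*b**3 to the remainder.
  leading term b: no divisor's leading term divides it; move 3*b to the remainder.
  remainder 2*b**3 + 3*b ≠ 0; add g_3 = 2*b**3 + 3*b to the basis.

The other S-polynomials (S(f_1,g_3), S(f_2,g_3)) all reduce to 0 modulo the current basis, so we have a Gröbner basis.
Inter-reduce: drop elements whose leading term is divisible by another's, tail-reduce, and make monic.
Reduced Gröbner basis: {a + 2*b**2, b**3 - 2*b}.

Buchberger on the second generating set:
h_1 = a*b - 2*a + 3*b**2 - 3*b, LT = a*b.
h_2 = a*b - 3*b, LT = a*b.

S(h_1,h_2): lcm = a*b. S = -2*a + 3*b**2.
  leading term a: no divisor's leading term divides it; move -2*a to the remainder.
  leading term b**2: no divisor's leading term divides it; move 3*b**2 to the remainder.
  remainder -2*a + 3*b**2 ≠ 0; add k_3 = -2*a + 3*b**2 to the basis.

S(h_1,k_3): lcm = a*b. S = -2*a - 2*b**3 + 3*b**2 - 3*b.
  leading term a: subtract (1)·k_3 from -2*a - 2*b**3 + 3*b**2 - 3*b → -2*b**3 - 3*b
  leading term b**3: no divisor's leading term divides it; move -2*b**3 to the remainder.
  leading term b: no divisor's leading term divides it; move -3*b to the remainder.
  remainder -2*b**3 - 3*b ≠ 0; add k_4 = -2*b**3 - 3*b to the basis.

The other S-polynomials (S(h_2,k_3), S(h_1,k_4), S(h_2,k_4), S(k_3,k_4)) all reduce to 0 modulo the current basis, so we have a Gröbner basis.
Inter-reduce: drop elements whose leading term is divisible by another's, tail-reduce, and make monic.
Reduced Gröbner basis: {a + 2*b**2, b**3 - 2*b}.

The two bases agree; hence the ideals are identical.

Yes, the ideals are equal.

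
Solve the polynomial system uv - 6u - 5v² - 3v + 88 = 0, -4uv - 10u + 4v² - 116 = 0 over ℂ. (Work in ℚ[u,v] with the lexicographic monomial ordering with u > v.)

Compute a lex Gröbner basis by Buchberger's algorithm.
f_1 = uv - 6u - 5v² - 3v + 88, LT = uv.
f_2 = -4uv - 10u + 4v² - 116, LT = uv.

S(f_1,f_2): lcm = uv. S = -17/2u - 4v² - 3v + 59.
  reduce S modulo (f_1, f_2):
  remainder -17/2u - 4v² - 3v + 59 ≠ 0; add h_3 = -17/2u - 4v² - 3v + 59 to the basis.

S(f_1,h_3): lcm = uv. S = -6u - 8/17v³ - 91/17v² + 67/17v + 88.
  reduce S modulo (f_1, f_2, h_3):
  remainder -8/17v³ - 43/17v² + 103/17v + 788/17 ≠ 0; add h_4 = -8/17v³ - 43/17v² + 103/17v + 788/17 to the basis.

The other S-polynomials (S(f_2,h_3), S(f_1,h_4), S(f_2,h_4), S(h_3,h_4)) all reduce to 0 modulo the current basis, so we have a Gröbner basis.
Inter-reduce: drop elements whose leading term is divisible by another's, tail-reduce, and make monic.
Reduced Gröbner basis: {u + 8/17v² + 6/17v - 118/17, v³ + 43/8v² - 103/8v - 197/2}.

Since the basis is lex-ordered, v³ + 43/8v² - 103/8v - 197/2 is univariate in v. Its roots are {4, -75/16 - sqrt(679)*I/16, -75/16 + sqrt(679)*I/16}. Back-substituting each root into the other basis elements fixes the other coordinates.
  v = 4: the earlier basis element becomes u + 2 = 0, giving u = -2 — point (-2, 4).
  v = -75/16 - sqrt(679)*I/16: the earlier basis element becomes u + 135/272 + 69*sqrt(679)*I/272 = 0, giving u = -135/272 - 69*sqrt(679)*I/272 — point (-135/272 - 69*sqrt(679)*I/272, -75/16 - sqrt(679)*I/16).
  v = -75/16 + sqrt(679)*I/16: the earlier basis element becomes u + 135/272 - 69*sqrt(679)*I/272 = 0, giving u = -135/272 + 69*sqrt(679)*I/272 — point (-135/272 + 69*sqrt(679)*I/272, -75/16 + sqrt(679)*I/16).
This is the nonlinear analogue of row-reducing a linear system.

{(-2, 4), (-135/272 - 69*sqrt(679)*I/272, -75/16 - sqrt(679)*I/16), (-135/272 + 69*sqrt(679)*I/272, -75/16 + sqrt(679)*I/16)}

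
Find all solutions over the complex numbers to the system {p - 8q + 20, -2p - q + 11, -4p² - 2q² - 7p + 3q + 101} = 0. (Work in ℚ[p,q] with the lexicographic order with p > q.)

Compute a lex Gröbner basis by Buchberger's algorithm.
f_1 = p - 8q + 20, LT = p.
f_2 = -2p - q + 11, LT = p.
f_3 = -4p² - 7p - 2q² + 3q + 101, LT = p².

S(f_1,f_2): lcm = p. S = -17/2q + 51/2.
  leading term q: no divisor's leading term divides it; move -17/2q to the remainder.
  leading term 1: no divisor's leading term divides it; move 51/2 to the remainder.
  remainder -17/2q + 51/2 ≠ 0; add h_4 = -17/2q + 51/2 to the basis.

The other S-polynomials (S(f_1,f_3), S(f_2,f_3), S(f_1,h_4), S(f_2,h_4), S(f_3,h_4)) all reduce to 0 modulo the current basis, so we have a Gröbner basis.
Inter-reduce: drop elements whose leading term is divisible by another's, tail-reduce, and make monic.
Reduced Gröbner basis: {p - 4, q - 3}.

Elimination: the polynomial q - 3 lies in the elimination ideal for q, so q ∈ {3}. For each such q, the remaining basis elements (now univariate) give the rest of the solution.
  q = 3: the earlier basis element becomes p - 4 = 0, giving p = 4 — point (4, 3).
Zero-dimensionality of the ideal guarantees finitely many solutions over ℂ.

{(4, 3)}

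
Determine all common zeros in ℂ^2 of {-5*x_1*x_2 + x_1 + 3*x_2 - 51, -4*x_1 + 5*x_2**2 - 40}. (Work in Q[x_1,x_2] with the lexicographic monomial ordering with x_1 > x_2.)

{(-5, 2), (-9*sqrt(569)/40 - 15/8, -9/10 + sqrt(569)/10), (-15/8 + 9*sqrt(569)/40, -sqrt(569)/10 - 9/10)}

Compute a lex Gröbner basis by Buchberger's algorithm.
f_1 = -5*x_1*x_2 + x_1 + 3*x_2 - 51, LT = x_1*x_2.
f_2 = -4*x_1 + 5*x_2**2 - 40, LT = x_1.

S(f_1,f_2): lcm = x_1*x_2. S = -1/5*x_1 + 5/4*x_2**3 - 53/5*x_2 + 51/5.
  reduce S modulo (f_1, f_2):
  remainder 5/4*x_2**3 - 1/4*x_2**2 - 53/5*x_2 + 61/5 ≠ 0; add h_3 = 5/4*x_2**3 - 1/4*x_2**2 - 53/5*x_2 + 61/5 to the basis.

The other S-polynomials (S(f_1,h_3), S(f_2,h_3)) all reduce to 0 modulo the current basis, so we have a Gröbner basis.
Inter-reduce: drop elements whose leading term is divisible by another's, tail-reduce, and make monic.
Reduced Gröbner basis: {x_1 - 5/4*x_2**2 + 10, x_2**3 - 1/5*x_2**2 - 212/25*x_2 + 244/25}.

A lex Gröbner basis eliminates variables successively. Here x_2**3 - 1/5*x_2**2 - 212/25*x_2 + 244/25 depends only on x_2, with roots {2, -9/10 + sqrt(569)/10, -sqrt(569)/10 - 9/10}; lifting each root through the earlier basis elements recovers the full solutions.
  x_2 = 2: the earlier basis element becomes x_1 + 5 = 0, giving x_1 = -5 — point (-5, 2).
  x_2 = -9/10 + sqrt(569)/10: the earlier basis element becomes x_1 + 15/8 + 9*sqrt(569)/40 = 0, giving x_1 = -9*sqrt(569)/40 - 15/8 — point (-9*sqrt(569)/40 - 15/8, -9/10 + sqrt(569)/10).
  x_2 = -sqrt(569)/10 - 9/10: the earlier basis element becomes x_1 - 9*sqrt(569)/40 + 15/8 = 0, giving x_1 = -15/8 + 9*sqrt(569)/40 — point (-15/8 + 9*sqrt(569)/40, -sqrt(569)/10 - 9/10).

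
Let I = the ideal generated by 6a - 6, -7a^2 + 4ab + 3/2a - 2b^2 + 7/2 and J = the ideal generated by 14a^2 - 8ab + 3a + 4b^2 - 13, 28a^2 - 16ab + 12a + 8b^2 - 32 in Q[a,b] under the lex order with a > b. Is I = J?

Two ideals are equal iff their reduced Gröbner bases coincide (the reduced basis is unique for a fixed ordering).
Buchberger on the first generating set:
f_1 = 6a - 6, LT = a.
f_2 = -7a^2 + 4ab + 3/2a - 2b^2 + 7/2, LT = a^2.

S(f_1,f_2): lcm = a^2. S = 4/7ab - 11/14a - 2/7b^2 + 1/2.
  leading term ab: subtract (2/21b)·f_1 from 4/7ab - 11/14a - 2/7b^2 + 1/2 → -11/14a - 2/7b^2 + 4/7b + 1/2
  leading term a: subtract (-11/84)·f_1 from -11/14a - 2/7b^2 + 4/7b + 1/2 → -2/7b^2 + 4/7b - 2/7
  leading term b^2: no divisor's leading term divides it; move -2/7b^2 to the remainder.
  leading term b: no divisor's leading term divides it; move 4/7b to the remainder.
  leading term 1: no divisor's leading term divides it; move -2/7 to the remainder.
  remainder -2/7b^2 + 4/7b - 2/7 ≠ 0; add g_3 = -2/7b^2 + 4/7b - 2/7 to the basis.

S(f_1,g_3): leading monomials are coprime, so the S-polynomial reduces to 0 (Buchberger's first criterion).
S(f_2,g_3): leading monomials are coprime, so the S-polynomial reduces to 0 (Buchberger's first criterion).
Every S-polynomial of the final basis reduces to 0, so we have a Gröbner basis.
Inter-reduce: drop elements whose leading term is divisible by another's, tail-reduce, and make monic.
Reduced Gröbner basis: {a - 1, b^2 - 2b + 1}.

Buchberger on the second generating set:
h_1 = 14a^2 - 8ab + 3a + 4b^2 - 13, LT = a^2.
h_2 = 28a^2 - 16ab + 12a + 8b^2 - 32, LT = a^2.

S(h_1,h_2): lcm = a^2. S = -3/14a + 3/14.
  leading term a: no divisor's leading term divides it; move -3/14a to the remainder.
  leading term 1: no divisor's leading term divides it; move 3/14 to the remainder.
  remainder -3/14a + 3/14 ≠ 0; add k_3 = -3/14a + 3/14 to the basis.

S(h_1,k_3): lcm = a^2. S = -4/7ab + 17/14a + 2/7b^2 - 13/14.
  leading term ab: subtract (8/3b)·k_3 from -4/7ab + 17/14a + 2/7b^2 - 13/14 → 17/14a + 2/7b^2 - 4/7b - 13/14
  leading term a: subtract (-17/3)·k_3 from 17/14a + 2/7b^2 - 4/7b - 13/14 → 2/7b^2 - 4/7b + 2/7
  leading term b^2: no divisor's leading term divides it; move 2/7b^2 to the remainder.
  leading term b: no divisor's leading term divides it; move -4/7b to the remainder.
  leading term 1: no divisor's leading term divides it; move 2/7 to the remainder.
  remainder 2/7b^2 - 4/7b + 2/7 ≠ 0; add k_4 = 2/7b^2 - 4/7b + 2/7 to the basis.

S(h_2,k_3): lcm = a^2. S = -4/7ab + 10/7a + 2/7b^2 - 8/7.
  leading term ab: subtract (8/3b)·k_3 from -4/7ab + 10/7a + 2/7b^2 - 8/7 → 10/7a + 2/7b^2 - 4/7b - 8/7
  leading term a: subtract (-20/3)·k_3 from 10/7a + 2/7b^2 - 4/7b - 8/7 → 2/7b^2 - 4/7b + 2/7
  leading term b^2: subtract (1)·k_4 from 2/7b^2 - 4/7b + 2/7 → 0
  remainder 0.

S(h_1,k_4): leading monomials are coprime, so the S-polynomial reduces to 0 (Buchberger's first criterion).
S(h_2,k_4): leading monomials are coprime, so the S-polynomial reduces to 0 (Buchberger's first criterion).
S(k_3,k_4): leading monomials are coprime, so the S-polynomial reduces to 0 (Buchberger's first criterion).
Every S-polynomial of the final basis reduces to 0, so we have a Gröbner basis.
Inter-reduce: drop elements whose leading term is divisible by another's, tail-reduce, and make monic.
Reduced Gröbner basis: {a - 1, b^2 - 2b + 1}.

Same reduced basis, so the two generating sets span the same ideal.

Yes, the ideals are equal.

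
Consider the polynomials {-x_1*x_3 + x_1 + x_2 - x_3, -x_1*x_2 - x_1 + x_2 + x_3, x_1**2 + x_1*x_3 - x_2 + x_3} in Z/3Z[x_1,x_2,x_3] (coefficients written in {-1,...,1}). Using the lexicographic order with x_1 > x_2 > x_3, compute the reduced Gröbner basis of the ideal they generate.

G = {x_1 + x_2, x_2**2 - x_2, x_3}

f_1 = -x_1*x_3 + x_1 + x_2 - x_3, LT = x_1*x_3.
f_2 = -x_1*x_2 - x_1 + x_2 + x_3, LT = x_1*x_2.
f_3 = x_1**2 + x_1*x_3 - x_2 + x_3, LT = x_1**2.

S(f_1,f_2): lcm = x_1*x_2*x_3. S = -x_1*x_2 - x_1*x_3 - x_2**2 - x_2*x_3 + x_3**2.
  leading term x_1*x_2: subtract (1)·f_2 from -x_1*x_2 - x_1*x_3 - x_2**2 - x_2*x_3 + x_3**2 → -x_1*x_3 + x_1 - x_2**2 - x_2*x_3 - x_2 + x_3**2 - x_3
  leading term x_1*x_3: subtract (1)·f_1 from -x_1*x_3 + x_1 - x_2**2 - x_2*x_3 - x_2 + x_3**2 - x_3 → -x_2**2 - x_2*x_3 + x_2 + x_3**2
  leading term x_2**2: no divisor's leading term divides it; move -x_2**2 to the remainder.
  leading term x_2*x_3: no divisor's leading term divides it; move -x_2*x_3 to the remainder.
  leading term x_2: no divisor's leading term divides it; move x_2 to the remainder.
  leading term x_3**2: no divisor's leading term divides it; move x_3**2 to the remainder.
  remainder -x_2**2 - x_2*x_3 + x_2 + x_3**2 ≠ 0; add g_4 = -x_2**2 - x_2*x_3 + x_2 + x_3**2 to the basis.

S(f_1,f_3): lcm = x_1**2*x_3. S = -x_1**2 - x_1*x_2 - x_1*x_3**2 + x_1*x_3 + x_2*x_3 - x_3**2.
  leading term x_1**2: subtract (-1)·f_3 from -x_1**2 - x_1*x_2 - x_1*x_3**2 + x_1*x_3 + x_2*x_3 - x_3**2 → -x_1*x_2 - x_1*x_3**2 - x_1*x_3 + x_2*x_3 - x_2 - x_3**2 + x_3
  leading term x_1*x_2: subtract (1)·f_2 from -x_1*x_2 - x_1*x_3**2 - x_1*x_3 + x_2*x_3 - x_2 - x_3**2 + x_3 → -x_1*x_3**2 - x_1*x_3 + x_1 + x_2*x_3 + x_2 - x_3**2
  leading term x_1*x_3**2: subtract (x_3)·f_1 from -x_1*x_3**2 - x_1*x_3 + x_1 + x_2*x_3 + x_2 - x_3**2 → x_1*x_3 + x_1 + x_2
  leading term x_1*x_3: subtract (-1)·f_1 from x_1*x_3 + x_1 + x_2 → -x_1 - x_2 - x_3
  leading term x_1: no divisor's leading term divides it; move -x_1 to the remainder.
  leading term x_2: no divisor's leading term divides it; move -x_2 to the remainder.
  leading term x_3: no divisor's leading term divides it; move -x_3 to the remainder.
  remainder -x_1 - x_2 - x_3 ≠ 0; add g_5 = -x_1 - x_2 - x_3 to the basis.

S(f_2,f_3): lcm = x_1**2*x_2. S = x_1**2 - x_1*x_2*x_3 - x_1*x_2 - x_1*x_3 + x_2**2 - x_2*x_3.
  leading term x_1**2: subtract (1)·f_3 from x_1**2 - x_1*x_2*x_3 - x_1*x_2 - x_1*x_3 + x_2**2 - x_2*x_3 → -x_1*x_2*x_3 - x_1*x_2 + x_1*x_3 + x_2**2 - x_2*x_3 + x_2 - x_3
  leading term x_1*x_2*x_3: subtract (x_2)·f_1 from -x_1*x_2*x_3 - x_1*x_2 + x_1*x_3 + x_2**2 - x_2*x_3 + x_2 - x_3 → x_1*x_2 + x_1*x_3 + x_2 - x_3
  leading term x_1*x_2: subtract (-1)·f_2 from x_1*x_2 + x_1*x_3 + x_2 - x_3 → x_1*x_3 - x_1 - x_2
  leading term x_1*x_3: subtract (-1)·f_1 from x_1*x_3 - x_1 - x_2 → -x_3
  leading term x_3: no divisor's leading term divides it; move -x_3 to the remainder.
  remainder -x_3 ≠ 0; add g_6 = -x_3 to the basis.

The other S-polynomials (S(f_1,g_4), S(f_2,g_4), S(f_3,g_4), S(f_1,g_5), S(f_2,g_5), S(f_3,g_5), S(g_4,g_5), S(f_1,g_6), S(f_2,g_6), S(f_3,g_6), S(g_4,g_6), S(g_5,g_6)) all reduce to 0 modulo the current basis, so we have a Gröbner basis.
Inter-reduce: drop elements whose leading term is divisible by another's, tail-reduce, and make monic.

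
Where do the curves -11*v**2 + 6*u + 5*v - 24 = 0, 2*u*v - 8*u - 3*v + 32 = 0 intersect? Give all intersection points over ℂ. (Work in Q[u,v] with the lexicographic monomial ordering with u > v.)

{(4, 0), (29/2 - sqrt(861)/3, 49/22 - sqrt(861)/22), (sqrt(861)/3 + 29/2, sqrt(861)/22 + 49/22)}

Compute a lex Gröbner basis by Buchberger's algorithm.
f_1 = 6*u - 11*v**2 + 5*v - 24, LT = u.
f_2 = 2*u*v - 8*u - 3*v + 32, LT = u*v.

S(f_1,f_2): lcm = u*v. S = 4*u - 11/6*v**3 + 5/6*v**2 - 5/2*v - 16.
  leading term u: subtract (2/3)·f_1 from 4*u - 11/6*v**3 + 5/6*v**2 - 5/2*v - 16 → -11/6*v**3 + 49/6*v**2 - 35/6*v
  leading term v**3: no divisor's leading term divides it; move -11/6*v**3 to the remainder.
  leading term v**2: no divisor's leading term divides it; move 49/6*v**2 to the remainder.
  leading term v: no divisor's leading term divides it; move -35/6*v to the remainder.
  remainder -11/6*v**3 + 49/6*v**2 - 35/6*v ≠ 0; add h_3 = -11/6*v**3 + 49/6*v**2 - 35/6*v to the basis.

The other S-polynomials (S(f_1,h_3), S(f_2,h_3)) all reduce to 0 modulo the current basis, so we have a Gröbner basis.
Inter-reduce: drop elements whose leading term is divisible by another's, tail-reduce, and make monic.
Reduced Gröbner basis: {u - 11/6*v**2 + 5/6*v - 4, v**3 - 49/11*v**2 + 35/11*v}.

Since the basis is lex-ordered, v**3 - 49/11*v**2 + 35/11*v is univariate in v. Its roots are {0, 49/22 - sqrt(861)/22, sqrt(861)/22 + 49/22}. Back-substituting each root into the other basis elements fixes the other coordinates.
  v = 0: the earlier basis element becomes u - 4 = 0, giving u = 4 — point (4, 0).
  v = 49/22 - sqrt(861)/22: the earlier basis element becomes u - 29/2 + sqrt(861)/3 = 0, giving u = 29/2 - sqrt(861)/3 — point (29/2 - sqrt(861)/3, 49/22 - sqrt(861)/22).
  v = sqrt(861)/22 + 49/22: the earlier basis element becomes u - 29/2 - sqrt(861)/3 = 0, giving u = sqrt(861)/3 + 29/2 — point (sqrt(861)/3 + 29/2, sqrt(861)/22 + 49/22).
Substituting each solution back into the original system confirms all equations vanish.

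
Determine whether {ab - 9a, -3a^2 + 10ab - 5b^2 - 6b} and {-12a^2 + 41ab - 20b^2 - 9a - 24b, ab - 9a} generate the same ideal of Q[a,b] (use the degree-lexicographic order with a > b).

Two ideals are equal iff their reduced Gröbner bases coincide (the reduced basis is unique for a fixed ordering).
Buchberger on the first generating set:
f_1 = ab - 9a, LT = ab.
f_2 = -3a^2 + 10ab - 5b^2 - 6b, LT = a^2.

S(f_1,f_2): lcm = a^2b. S = 10/3ab^2 - 5/3b^3 - 9a^2 - 2b^2.
  reduce S modulo (f_1, f_2):
  remainder -5/3b^3 + 13b^2 + 18b ≠ 0; add g_3 = -5/3b^3 + 13b^2 + 18b to the basis.

The other S-polynomials (S(f_1,g_3), S(f_2,g_3)) all reduce to 0 modulo the current basis, so we have a Gröbner basis.
Inter-reduce: drop elements whose leading term is divisible by another's, tail-reduce, and make monic.
Reduced Gröbner basis: {b^3 - 39/5b^2 - 54/5b, a^2 + 5/3b^2 - 30a + 2b, ab - 9a}.

Buchberger on the second generating set:
h_1 = -12a^2 + 41ab - 20b^2 - 9a - 24b, LT = a^2.
h_2 = ab - 9a, LT = ab.

S(h_1,h_2): lcm = a^2b. S = -41/12ab^2 + 5/3b^3 + 9a^2 + 3/4ab + 2b^2.
  reduce S modulo (h_1, h_2):
  remainder 5/3b^3 - 13b^2 - 18b ≠ 0; add k_3 = 5/3b^3 - 13b^2 - 18b to the basis.

The other S-polynomials (S(h_1,k_3), S(h_2,k_3)) all reduce to 0 modulo the current basis, so we have a Gröbner basis.
Inter-reduce: drop elements whose leading term is divisible by another's, tail-reduce, and make monic.
Reduced Gröbner basis: {b^3 - 39/5b^2 - 54/5b, a^2 + 5/3b^2 - 30a + 2b, ab - 9a}.

The two bases agree; hence the ideals are identical.

Yes, the ideals are equal.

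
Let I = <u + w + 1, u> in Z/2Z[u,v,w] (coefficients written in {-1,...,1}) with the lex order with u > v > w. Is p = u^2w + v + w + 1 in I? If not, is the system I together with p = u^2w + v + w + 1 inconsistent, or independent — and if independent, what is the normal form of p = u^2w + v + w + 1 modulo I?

First compute the reduced Gröbner basis of I by Buchberger's algorithm.
f_1 = u + w + 1, LT = u.
f_2 = u, LT = u.

S(f_1,f_2): lcm = u. S = w + 1.
  leading term w: no divisor's leading term divides it; move w to the remainder.
  leading term 1: no divisor's leading term divides it; move 1 to the remainder.
  remainder w + 1 ≠ 0; add h_3 = w + 1 to the basis.

S(f_1,h_3): leading monomials are coprime, so the S-polynomial reduces to 0 (Buchberger's first criterion).
S(f_2,h_3): leading monomials are coprime, so the S-polynomial reduces to 0 (Buchberger's first criterion).
Every S-polynomial of the final basis reduces to 0, so we have a Gröbner basis.
Inter-reduce: drop elements whose leading term is divisible by another's, tail-reduce, and make monic.
Reduced Gröbner basis: {u, w + 1}.
Label its elements g_1 = u, g_2 = w + 1.

Reduce p = u^2w + v + w + 1 modulo G:
  leading term u^2w: subtract (uw)·g_1 from u^2w + v + w + 1 → v + w + 1
  leading term v: no divisor's leading term divides it; move v to the remainder.
  leading term w: subtract (1)·g_2 from w + 1 → 0
  normal form = v.
The normal form is nonzero, so p ∉ I. Since p minus its normal form lies in I, I + (p) = I + (r) where r = v; decide whether this ideal is the whole ring.
Run Buchberger on G together with r (pairs among the g_i already reduce to 0 since G is a Gröbner basis):
g_1 = u, LT = u.
g_2 = w + 1, LT = w.
r = v, LT = v.

S(g_1,g_2): leading monomials are coprime, so the S-polynomial reduces to 0 (Buchberger's first criterion).
S(g_1,r): leading monomials are coprime, so the S-polynomial reduces to 0 (Buchberger's first criterion).
S(g_2,r): leading monomials are coprime, so the S-polynomial reduces to 0 (Buchberger's first criterion).
Every S-polynomial of the final basis reduces to 0, so we have a Gröbner basis.
Inter-reduce: drop elements whose leading term is divisible by another's, tail-reduce, and make monic.
Reduced Gröbner basis: {u, v, w + 1}.
The reduced Gröbner basis of I + (p) is {u, v, w + 1} ≠ {1}, a proper ideal, so the enlarged system stays consistent: p is independent of I, with normal form v.

u^2w + v + w + 1 is independent of I; its normal form modulo I is v.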